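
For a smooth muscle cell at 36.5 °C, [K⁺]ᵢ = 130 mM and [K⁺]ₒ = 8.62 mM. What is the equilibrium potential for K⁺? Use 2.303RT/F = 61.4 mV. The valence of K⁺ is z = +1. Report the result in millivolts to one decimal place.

E = (61.4/z) · log₁₀([K⁺]_out/[K⁺]_in) with z = +1.
= (61.4/1) · log₁₀(8.62/130) = 61.40 · log₁₀(0.06631)
= 61.40 · (-1.1784) = -72.36 mV

-72.4 mV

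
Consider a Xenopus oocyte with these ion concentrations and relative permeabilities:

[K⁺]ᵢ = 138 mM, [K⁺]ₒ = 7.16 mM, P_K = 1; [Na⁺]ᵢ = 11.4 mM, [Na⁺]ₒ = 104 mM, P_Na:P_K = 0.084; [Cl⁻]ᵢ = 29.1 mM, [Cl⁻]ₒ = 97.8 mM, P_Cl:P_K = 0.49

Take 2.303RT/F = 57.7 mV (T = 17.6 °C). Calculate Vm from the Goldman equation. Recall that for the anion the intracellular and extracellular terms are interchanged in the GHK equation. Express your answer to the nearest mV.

Vm = 57.7 · log₁₀[(Σ P·[cation]ₒ + Σ P·[anion]ᵢ) / (Σ P·[cation]ᵢ + Σ P·[anion]ₒ)]
Numerator = 1×7.16 + 0.084×104 + 0.49×29.1 = 30.16
Denominator = 1×138 + 0.084×11.4 + 0.49×97.8 = 186.9
Vm = 57.7 · log₁₀(0.16136) = 57.7 × (-0.7922) = -45.71 mV

-46 mV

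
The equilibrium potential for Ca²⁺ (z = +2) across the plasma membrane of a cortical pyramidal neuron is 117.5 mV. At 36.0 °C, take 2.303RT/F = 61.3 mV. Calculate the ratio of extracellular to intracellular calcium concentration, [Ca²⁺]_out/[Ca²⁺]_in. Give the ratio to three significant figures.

6820

log₁₀([out]/[in]) = E·z/(61.3) = 117.5 × 2 / 61.3 = 3.8336
[out]/[in] = 10^(3.8336) = 6817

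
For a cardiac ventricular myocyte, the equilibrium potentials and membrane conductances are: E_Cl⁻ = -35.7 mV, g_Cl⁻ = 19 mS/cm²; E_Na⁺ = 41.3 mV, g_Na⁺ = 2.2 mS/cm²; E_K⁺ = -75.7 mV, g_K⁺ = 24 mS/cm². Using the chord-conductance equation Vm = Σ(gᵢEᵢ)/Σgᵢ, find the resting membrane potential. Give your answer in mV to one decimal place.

Σ gᵢEᵢ = 19·(-35.7) + 2.2·(41.3) + 24·(-75.7) = -2404.24
Σ gᵢ = 19 + 2.2 + 24 = 45.2
Vm = -2404.24 / 45.2 = -53.19 mV

-53.2 mV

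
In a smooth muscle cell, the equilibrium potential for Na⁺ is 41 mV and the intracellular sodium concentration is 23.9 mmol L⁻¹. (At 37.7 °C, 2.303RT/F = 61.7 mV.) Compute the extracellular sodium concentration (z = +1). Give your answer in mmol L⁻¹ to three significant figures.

110 mmol L⁻¹

Nernst: E = (61.7/1) · log₁₀([out]/[in]), so log₁₀([out]/[in]) = 41.0 × 1 / 61.7 = 0.6645.
[out]/[in] = 10^(0.6645) = 4.619.
[out] = 4.619 × 23.9 = 110.4 mmol L⁻¹.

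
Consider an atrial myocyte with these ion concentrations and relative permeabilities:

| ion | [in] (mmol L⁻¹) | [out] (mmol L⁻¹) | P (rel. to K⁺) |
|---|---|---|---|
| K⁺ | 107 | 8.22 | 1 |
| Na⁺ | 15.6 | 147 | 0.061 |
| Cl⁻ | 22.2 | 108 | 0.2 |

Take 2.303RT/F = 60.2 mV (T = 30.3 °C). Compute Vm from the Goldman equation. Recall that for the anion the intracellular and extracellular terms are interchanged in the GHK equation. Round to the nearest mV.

Vm = 60.2 · log₁₀[(Σ P·[cation]ₒ + Σ P·[anion]ᵢ) / (Σ P·[cation]ᵢ + Σ P·[anion]ₒ)]
Numerator = 1×8.22 + 0.061×147 + 0.2×22.2 = 21.63
Denominator = 1×107 + 0.061×15.6 + 0.2×108 = 129.6
Vm = 60.2 · log₁₀(0.16694) = 60.2 × (-0.7774) = -46.80 mV

-47 mV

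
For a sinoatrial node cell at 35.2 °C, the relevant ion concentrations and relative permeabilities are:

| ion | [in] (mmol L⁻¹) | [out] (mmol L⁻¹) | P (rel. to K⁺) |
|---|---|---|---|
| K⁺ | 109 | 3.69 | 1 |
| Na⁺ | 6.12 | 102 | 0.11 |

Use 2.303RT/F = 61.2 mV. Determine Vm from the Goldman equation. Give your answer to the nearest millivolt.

-53 mV

Vm = 61.2 · log₁₀[(Σ P·[cation]ₒ + Σ P·[anion]ᵢ) / (Σ P·[cation]ᵢ + Σ P·[anion]ₒ)]
Numerator = 1×3.69 + 0.11×102 = 14.91
Denominator = 1×109 + 0.11×6.12 = 109.7
Vm = 61.2 · log₁₀(0.13595) = 61.2 × (-0.8666) = -53.04 mV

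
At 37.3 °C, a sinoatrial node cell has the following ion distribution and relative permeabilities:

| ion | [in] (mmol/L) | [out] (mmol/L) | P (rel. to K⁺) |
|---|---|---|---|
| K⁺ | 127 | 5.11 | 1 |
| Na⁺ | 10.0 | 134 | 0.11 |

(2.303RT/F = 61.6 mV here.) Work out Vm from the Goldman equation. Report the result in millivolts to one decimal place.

-49.9 mV

Vm = 61.6 · log₁₀[(Σ P·[cation]ₒ + Σ P·[anion]ᵢ) / (Σ P·[cation]ᵢ + Σ P·[anion]ₒ)]
Numerator = 1×5.11 + 0.11×134 = 19.85
Denominator = 1×127 + 0.11×10.0 = 128.1
Vm = 61.6 · log₁₀(0.15496) = 61.6 × (-0.8098) = -49.88 mV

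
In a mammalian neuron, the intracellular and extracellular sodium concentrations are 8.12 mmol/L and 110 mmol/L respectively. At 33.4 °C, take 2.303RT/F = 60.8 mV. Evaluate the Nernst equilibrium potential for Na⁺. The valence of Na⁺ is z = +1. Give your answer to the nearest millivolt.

69 mV

E = (60.8/z) · log₁₀([Na⁺]_out/[Na⁺]_in) with z = +1.
= (60.8/1) · log₁₀(110/8.12) = 60.80 · log₁₀(13.55)
= 60.80 · (1.1318) = 68.82 mV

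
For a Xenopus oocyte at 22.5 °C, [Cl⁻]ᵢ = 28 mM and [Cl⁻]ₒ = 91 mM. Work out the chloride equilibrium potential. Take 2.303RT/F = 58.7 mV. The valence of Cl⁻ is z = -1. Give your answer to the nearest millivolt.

-30 mV

E = (58.7/z) · log₁₀([Cl⁻]_out/[Cl⁻]_in) with z = -1.
For an anion, dividing by z = -1 reverses the sign.
= (58.7/-1) · log₁₀(91/28) = -58.70 · log₁₀(3.25)
= -58.70 · (0.5119) = -30.05 mV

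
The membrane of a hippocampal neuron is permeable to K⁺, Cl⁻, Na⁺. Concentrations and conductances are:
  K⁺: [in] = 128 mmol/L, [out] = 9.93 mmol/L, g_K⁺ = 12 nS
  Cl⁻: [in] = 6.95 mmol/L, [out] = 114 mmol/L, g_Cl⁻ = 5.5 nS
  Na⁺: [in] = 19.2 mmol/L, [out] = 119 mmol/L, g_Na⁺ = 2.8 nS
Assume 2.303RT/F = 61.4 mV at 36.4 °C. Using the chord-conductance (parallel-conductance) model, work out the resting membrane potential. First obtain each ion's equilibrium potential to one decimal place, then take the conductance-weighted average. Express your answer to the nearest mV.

-54 mV

E_K⁺ = (61.4/1)·log₁₀(9.93/128) = -68.2 mV
E_Cl⁻ = (61.4/-1)·log₁₀(114/6.95) = -74.6 mV
E_Na⁺ = (61.4/1)·log₁₀(119/19.2) = 48.6 mV
Vm = (Σ gᵢEᵢ)/(Σ gᵢ) = (12·-68.2 + 5.5·-74.6 + 2.8·48.6) / (12 + 5.5 + 2.8)
= -1092.62 / 20.3 = -53.82 mV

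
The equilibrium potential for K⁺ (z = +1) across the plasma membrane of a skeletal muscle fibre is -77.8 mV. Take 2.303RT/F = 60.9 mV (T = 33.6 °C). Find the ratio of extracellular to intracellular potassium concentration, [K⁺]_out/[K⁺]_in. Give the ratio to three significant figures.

0.0528

log₁₀([out]/[in]) = E·z/(60.9) = -77.8 × 1 / 60.9 = -1.2775
[out]/[in] = 10^(-1.2775) = 0.05278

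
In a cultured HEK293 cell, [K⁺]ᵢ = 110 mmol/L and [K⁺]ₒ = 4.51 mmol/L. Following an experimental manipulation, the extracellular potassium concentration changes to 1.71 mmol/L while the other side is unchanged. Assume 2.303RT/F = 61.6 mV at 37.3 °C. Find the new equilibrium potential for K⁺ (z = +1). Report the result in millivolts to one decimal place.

After the shift: [K⁺]_out = 1.71, [K⁺]_in = 110 mmol/L.
E_new = (61.6/1)·log₁₀(1.71/110) = 61.60 · (-1.8084) = -111.40 mV

-111.4 mV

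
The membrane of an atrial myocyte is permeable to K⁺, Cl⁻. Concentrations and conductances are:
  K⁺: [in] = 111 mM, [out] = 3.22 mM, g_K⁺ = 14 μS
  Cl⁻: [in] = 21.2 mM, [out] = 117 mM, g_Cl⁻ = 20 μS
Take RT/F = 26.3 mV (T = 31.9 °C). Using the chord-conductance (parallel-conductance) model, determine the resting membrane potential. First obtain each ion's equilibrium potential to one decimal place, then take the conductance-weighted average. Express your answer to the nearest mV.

E_K⁺ = (26.3/1)·ln(3.22/111) = -93.1 mV
E_Cl⁻ = (26.3/-1)·ln(117/21.2) = -44.9 mV
Vm = (Σ gᵢEᵢ)/(Σ gᵢ) = (14·-93.1 + 20·-44.9) / (14 + 20)
= -2201.40 / 34 = -64.75 mV

-65 mV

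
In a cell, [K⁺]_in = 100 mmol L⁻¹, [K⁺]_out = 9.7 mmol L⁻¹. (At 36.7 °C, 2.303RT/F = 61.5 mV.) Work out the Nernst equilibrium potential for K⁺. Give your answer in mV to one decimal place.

E = (61.5/z) · log₁₀([K⁺]_out/[K⁺]_in) with z = +1.
= (61.5/1) · log₁₀(9.7/100) = 61.50 · log₁₀(0.097)
= 61.50 · (-1.0132) = -62.31 mV

-62.3 mV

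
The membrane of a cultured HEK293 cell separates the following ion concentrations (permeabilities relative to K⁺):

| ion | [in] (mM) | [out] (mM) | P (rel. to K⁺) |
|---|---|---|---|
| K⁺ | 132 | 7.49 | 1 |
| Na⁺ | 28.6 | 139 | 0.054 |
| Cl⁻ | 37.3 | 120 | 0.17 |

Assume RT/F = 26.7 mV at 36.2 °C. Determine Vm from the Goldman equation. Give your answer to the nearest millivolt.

-53 mV

Vm = 26.7 · ln[(Σ P·[cation]ₒ + Σ P·[anion]ᵢ) / (Σ P·[cation]ᵢ + Σ P·[anion]ₒ)]
Numerator = 1×7.49 + 0.054×139 + 0.17×37.3 = 21.34
Denominator = 1×132 + 0.054×28.6 + 0.17×120 = 153.9
Vm = 26.7 · ln(0.1386) = 26.7 × (-1.9761) = -52.76 mV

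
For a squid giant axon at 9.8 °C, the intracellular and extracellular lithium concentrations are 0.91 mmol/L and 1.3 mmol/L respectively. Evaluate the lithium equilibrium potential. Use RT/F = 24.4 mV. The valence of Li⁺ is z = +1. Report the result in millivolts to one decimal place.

E = (24.4/z) · ln([Li⁺]_out/[Li⁺]_in) with z = +1.
= (24.4/1) · ln(1.3/0.91) = 24.40 · ln(1.429)
= 24.40 · (0.3567) = 8.70 mV

8.7 mV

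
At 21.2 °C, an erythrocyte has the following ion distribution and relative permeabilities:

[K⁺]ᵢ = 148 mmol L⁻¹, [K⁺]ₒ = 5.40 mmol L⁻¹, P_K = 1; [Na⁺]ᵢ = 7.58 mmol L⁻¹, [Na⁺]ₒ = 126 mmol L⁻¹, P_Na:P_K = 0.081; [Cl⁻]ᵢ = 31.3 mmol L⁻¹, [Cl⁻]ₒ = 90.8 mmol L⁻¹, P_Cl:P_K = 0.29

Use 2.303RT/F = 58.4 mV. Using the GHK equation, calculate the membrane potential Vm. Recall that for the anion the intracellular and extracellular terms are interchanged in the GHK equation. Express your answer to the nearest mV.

-50 mV

Vm = 58.4 · log₁₀[(Σ P·[cation]ₒ + Σ P·[anion]ᵢ) / (Σ P·[cation]ᵢ + Σ P·[anion]ₒ)]
Numerator = 1×5.40 + 0.081×126 + 0.29×31.3 = 24.68
Denominator = 1×148 + 0.081×7.58 + 0.29×90.8 = 174.9
Vm = 58.4 · log₁₀(0.14109) = 58.4 × (-0.8505) = -49.67 mV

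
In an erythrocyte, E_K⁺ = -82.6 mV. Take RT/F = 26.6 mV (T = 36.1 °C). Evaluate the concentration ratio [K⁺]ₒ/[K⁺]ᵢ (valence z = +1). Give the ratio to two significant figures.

ln([out]/[in]) = E·z/(26.6) = -82.6 × 1 / 26.6 = -3.1053
[out]/[in] = e^(-3.1053) = 0.04481

0.045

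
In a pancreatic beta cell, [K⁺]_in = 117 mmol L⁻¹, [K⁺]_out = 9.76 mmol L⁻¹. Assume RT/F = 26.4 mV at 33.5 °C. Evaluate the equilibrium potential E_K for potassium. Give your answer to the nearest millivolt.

-66 mV

E = (26.4/z) · ln([K⁺]_out/[K⁺]_in) with z = +1.
= (26.4/1) · ln(9.76/117) = 26.40 · ln(0.08342)
= 26.40 · (-2.4839) = -65.57 mV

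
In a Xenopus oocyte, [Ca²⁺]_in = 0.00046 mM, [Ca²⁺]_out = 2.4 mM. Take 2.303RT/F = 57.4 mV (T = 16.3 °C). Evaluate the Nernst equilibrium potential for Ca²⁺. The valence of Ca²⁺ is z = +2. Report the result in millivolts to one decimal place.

106.7 mV

E = (57.4/z) · log₁₀([Ca²⁺]_out/[Ca²⁺]_in) with z = +2.
= (57.4/2) · log₁₀(2.4/0.00046) = 28.70 · log₁₀(5217)
= 28.70 · (3.7175) = 106.69 mV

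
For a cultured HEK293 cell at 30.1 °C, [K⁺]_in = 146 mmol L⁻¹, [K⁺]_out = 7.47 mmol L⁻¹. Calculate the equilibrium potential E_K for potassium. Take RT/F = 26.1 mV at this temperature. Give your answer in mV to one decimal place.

-77.6 mV

E = (26.1/z) · ln([K⁺]_out/[K⁺]_in) with z = +1.
= (26.1/1) · ln(7.47/146) = 26.10 · ln(0.05116)
= 26.10 · (-2.9727) = -77.59 mV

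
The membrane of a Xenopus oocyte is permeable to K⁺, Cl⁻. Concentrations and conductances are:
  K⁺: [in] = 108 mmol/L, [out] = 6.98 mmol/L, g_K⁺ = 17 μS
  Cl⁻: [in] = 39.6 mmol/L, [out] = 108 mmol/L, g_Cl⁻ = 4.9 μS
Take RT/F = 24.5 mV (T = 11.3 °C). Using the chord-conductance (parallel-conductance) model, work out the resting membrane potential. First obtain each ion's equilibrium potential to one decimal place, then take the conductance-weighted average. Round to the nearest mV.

-58 mV

E_K⁺ = (24.5/1)·ln(6.98/108) = -67.1 mV
E_Cl⁻ = (24.5/-1)·ln(108/39.6) = -24.6 mV
Vm = (Σ gᵢEᵢ)/(Σ gᵢ) = (17·-67.1 + 4.9·-24.6) / (17 + 4.9)
= -1261.24 / 21.9 = -57.59 mV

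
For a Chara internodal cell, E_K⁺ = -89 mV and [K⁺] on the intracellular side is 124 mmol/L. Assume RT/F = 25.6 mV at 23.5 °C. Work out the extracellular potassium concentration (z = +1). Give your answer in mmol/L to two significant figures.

3.8 mmol/L

Nernst: E = (25.6/1) · ln([out]/[in]), so ln([out]/[in]) = -89.0 × 1 / 25.6 = -3.4766.
[out]/[in] = e^(-3.4766) = 0.03091.
[out] = 0.03091 × 124 = 3.833 mmol/L.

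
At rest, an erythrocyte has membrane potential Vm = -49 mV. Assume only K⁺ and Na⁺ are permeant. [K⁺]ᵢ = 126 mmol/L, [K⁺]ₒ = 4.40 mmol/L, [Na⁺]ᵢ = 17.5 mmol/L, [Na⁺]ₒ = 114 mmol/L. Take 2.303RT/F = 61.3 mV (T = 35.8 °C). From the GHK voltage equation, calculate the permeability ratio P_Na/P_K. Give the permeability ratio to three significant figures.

Let α = P_Na/P_K. GHK: Vm = 61.3·log₁₀[(Kₒ + α·Naₒ)/(Kᵢ + α·Naᵢ)].
10^(Vm/61.3) = 10^(-49.0/61.3) = 0.15873
So 0.15873·(Kᵢ + α·Naᵢ) = Kₒ + α·Naₒ → α = (0.15873·126.0 − 4.4) / (114.0 − 0.15873·17.5)
α = (20 − 4.4) / (114.0 − 2.778) = 15.6/111.2 = 0.1403

0.140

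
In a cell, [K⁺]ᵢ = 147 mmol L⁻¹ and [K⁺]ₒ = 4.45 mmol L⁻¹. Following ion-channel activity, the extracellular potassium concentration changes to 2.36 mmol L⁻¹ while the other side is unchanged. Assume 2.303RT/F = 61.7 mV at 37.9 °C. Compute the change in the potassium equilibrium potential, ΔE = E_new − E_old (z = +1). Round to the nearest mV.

E_old = (61.7/1)·log₁₀(4.45/147) = -93.72 mV
E_new = (61.7/1)·log₁₀(2.36/147) = -110.71 mV
ΔE = -110.71 − (-93.72) = -17.00 mV

-17 mV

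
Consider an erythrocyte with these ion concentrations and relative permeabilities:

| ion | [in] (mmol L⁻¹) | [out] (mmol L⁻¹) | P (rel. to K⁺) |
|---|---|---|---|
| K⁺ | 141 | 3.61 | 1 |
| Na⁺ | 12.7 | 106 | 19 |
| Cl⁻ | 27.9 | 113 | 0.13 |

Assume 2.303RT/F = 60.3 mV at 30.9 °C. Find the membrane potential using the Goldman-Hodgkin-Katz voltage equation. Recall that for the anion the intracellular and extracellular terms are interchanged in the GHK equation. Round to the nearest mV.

43 mV

Vm = 60.3 · log₁₀[(Σ P·[cation]ₒ + Σ P·[anion]ᵢ) / (Σ P·[cation]ᵢ + Σ P·[anion]ₒ)]
Numerator = 1×3.61 + 19×106 + 0.13×27.9 = 2021
Denominator = 1×141 + 19×12.7 + 0.13×113 = 397
Vm = 60.3 · log₁₀(5.0914) = 60.3 × (0.7068) = 42.62 mV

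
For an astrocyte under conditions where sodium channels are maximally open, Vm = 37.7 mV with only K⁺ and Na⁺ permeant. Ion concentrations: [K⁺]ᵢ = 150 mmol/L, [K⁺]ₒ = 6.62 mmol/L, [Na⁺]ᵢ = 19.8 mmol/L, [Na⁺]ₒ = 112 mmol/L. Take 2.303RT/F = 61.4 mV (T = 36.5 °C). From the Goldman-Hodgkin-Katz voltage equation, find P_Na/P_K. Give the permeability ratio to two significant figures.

Let α = P_Na/P_K. GHK: Vm = 61.4·log₁₀[(Kₒ + α·Naₒ)/(Kᵢ + α·Naᵢ)].
10^(Vm/61.4) = 10^(37.7/61.4) = 4.1116
So 4.1116·(Kᵢ + α·Naᵢ) = Kₒ + α·Naₒ → α = (4.1116·150.0 − 6.62) / (112.0 − 4.1116·19.8)
α = (616.7 − 6.62) / (112.0 − 81.41) = 610.1/30.59 = 19.94

20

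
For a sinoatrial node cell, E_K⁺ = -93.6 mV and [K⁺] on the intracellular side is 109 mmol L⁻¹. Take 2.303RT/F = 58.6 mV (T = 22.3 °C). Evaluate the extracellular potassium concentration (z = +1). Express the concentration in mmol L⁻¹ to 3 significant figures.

2.76 mmol L⁻¹

Nernst: E = (58.6/1) · log₁₀([out]/[in]), so log₁₀([out]/[in]) = -93.6 × 1 / 58.6 = -1.5973.
[out]/[in] = 10^(-1.5973) = 0.02528.
[out] = 0.02528 × 109 = 2.755 mmol L⁻¹.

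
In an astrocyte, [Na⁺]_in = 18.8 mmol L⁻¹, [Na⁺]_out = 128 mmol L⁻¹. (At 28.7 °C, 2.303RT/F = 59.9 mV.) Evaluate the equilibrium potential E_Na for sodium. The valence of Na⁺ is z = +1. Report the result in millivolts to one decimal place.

E = (59.9/z) · log₁₀([Na⁺]_out/[Na⁺]_in) with z = +1.
= (59.9/1) · log₁₀(128/18.8) = 59.90 · log₁₀(6.809)
= 59.90 · (0.8331) = 49.90 mV

49.9 mV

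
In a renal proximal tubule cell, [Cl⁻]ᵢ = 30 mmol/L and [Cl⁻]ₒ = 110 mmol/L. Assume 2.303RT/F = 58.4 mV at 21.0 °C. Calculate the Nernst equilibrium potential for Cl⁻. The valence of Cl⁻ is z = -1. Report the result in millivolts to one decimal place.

E = (58.4/z) · log₁₀([Cl⁻]_out/[Cl⁻]_in) with z = -1.
For an anion, dividing by z = -1 reverses the sign.
= (58.4/-1) · log₁₀(110/30) = -58.40 · log₁₀(3.667)
= -58.40 · (0.5643) = -32.95 mV

-33.0 mV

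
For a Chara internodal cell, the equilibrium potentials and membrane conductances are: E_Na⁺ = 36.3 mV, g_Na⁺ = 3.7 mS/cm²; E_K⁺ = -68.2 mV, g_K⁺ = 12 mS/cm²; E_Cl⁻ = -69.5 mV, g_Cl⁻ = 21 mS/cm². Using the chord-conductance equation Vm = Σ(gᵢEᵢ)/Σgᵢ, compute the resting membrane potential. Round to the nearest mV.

Σ gᵢEᵢ = 3.7·(36.3) + 12·(-68.2) + 21·(-69.5) = -2143.59
Σ gᵢ = 3.7 + 12 + 21 = 36.7
Vm = -2143.59 / 36.7 = -58.41 mV

-58 mV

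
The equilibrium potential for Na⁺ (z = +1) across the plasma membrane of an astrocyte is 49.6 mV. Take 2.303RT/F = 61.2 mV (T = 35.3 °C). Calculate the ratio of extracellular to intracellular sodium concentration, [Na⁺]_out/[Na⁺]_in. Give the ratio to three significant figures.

6.46

log₁₀([out]/[in]) = E·z/(61.2) = 49.6 × 1 / 61.2 = 0.8105
[out]/[in] = 10^(0.8105) = 6.463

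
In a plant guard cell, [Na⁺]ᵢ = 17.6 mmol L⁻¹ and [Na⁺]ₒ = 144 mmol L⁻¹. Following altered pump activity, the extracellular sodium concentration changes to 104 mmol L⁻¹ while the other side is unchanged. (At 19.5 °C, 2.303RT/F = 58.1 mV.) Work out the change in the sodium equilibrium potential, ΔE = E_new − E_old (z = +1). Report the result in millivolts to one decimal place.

E_old = (58.1/1)·log₁₀(144/17.6) = 53.04 mV
E_new = (58.1/1)·log₁₀(104/17.6) = 44.83 mV
ΔE = 44.83 − (53.04) = -8.21 mV

-8.2 mV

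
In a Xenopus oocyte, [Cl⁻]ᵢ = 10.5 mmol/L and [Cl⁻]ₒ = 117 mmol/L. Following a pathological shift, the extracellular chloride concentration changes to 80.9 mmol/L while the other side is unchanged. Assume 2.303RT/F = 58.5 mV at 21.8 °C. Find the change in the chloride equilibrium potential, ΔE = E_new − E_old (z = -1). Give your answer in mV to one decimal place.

E_old = (58.5/-1)·log₁₀(117/10.5) = -61.25 mV
E_new = (58.5/-1)·log₁₀(80.9/10.5) = -51.88 mV
ΔE = -51.88 − (-61.25) = 9.37 mV

9.4 mV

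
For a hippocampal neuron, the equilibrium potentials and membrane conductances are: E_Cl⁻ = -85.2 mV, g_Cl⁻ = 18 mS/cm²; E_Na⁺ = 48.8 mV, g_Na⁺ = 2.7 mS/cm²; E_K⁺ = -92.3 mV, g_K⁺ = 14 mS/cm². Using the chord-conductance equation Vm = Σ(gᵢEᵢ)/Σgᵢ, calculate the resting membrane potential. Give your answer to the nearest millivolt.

-78 mV

Σ gᵢEᵢ = 18·(-85.2) + 2.7·(48.8) + 14·(-92.3) = -2694.04
Σ gᵢ = 18 + 2.7 + 14 = 34.7
Vm = -2694.04 / 34.7 = -77.64 mV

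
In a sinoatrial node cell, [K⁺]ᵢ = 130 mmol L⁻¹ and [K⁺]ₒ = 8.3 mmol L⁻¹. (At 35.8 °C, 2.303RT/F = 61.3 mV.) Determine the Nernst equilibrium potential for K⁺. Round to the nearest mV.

-73 mV

E = (61.3/z) · log₁₀([K⁺]_out/[K⁺]_in) with z = +1.
= (61.3/1) · log₁₀(8.3/130) = 61.30 · log₁₀(0.06385)
= 61.30 · (-1.1949) = -73.25 mV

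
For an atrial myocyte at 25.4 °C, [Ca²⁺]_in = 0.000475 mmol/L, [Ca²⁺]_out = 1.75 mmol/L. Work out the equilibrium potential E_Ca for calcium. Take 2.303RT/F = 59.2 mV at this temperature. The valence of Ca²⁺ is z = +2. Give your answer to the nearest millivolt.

E = (59.2/z) · log₁₀([Ca²⁺]_out/[Ca²⁺]_in) with z = +2.
= (59.2/2) · log₁₀(1.75/0.000475) = 29.60 · log₁₀(3684)
= 29.60 · (3.5663) = 105.56 mV

106 mV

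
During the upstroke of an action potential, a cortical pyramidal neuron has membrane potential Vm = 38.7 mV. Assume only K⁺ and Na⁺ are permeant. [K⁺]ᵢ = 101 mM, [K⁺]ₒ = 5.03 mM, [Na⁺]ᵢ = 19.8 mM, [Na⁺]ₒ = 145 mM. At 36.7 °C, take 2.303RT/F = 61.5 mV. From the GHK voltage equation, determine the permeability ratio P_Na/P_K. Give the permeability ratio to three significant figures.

Let α = P_Na/P_K. GHK: Vm = 61.5·log₁₀[(Kₒ + α·Naₒ)/(Kᵢ + α·Naᵢ)].
10^(Vm/61.5) = 10^(38.7/61.5) = 4.2586
So 4.2586·(Kᵢ + α·Naᵢ) = Kₒ + α·Naₒ → α = (4.2586·101.0 − 5.03) / (145.0 − 4.2586·19.8)
α = (430.1 − 5.03) / (145.0 − 84.32) = 425.1/60.68 = 7.006

7.01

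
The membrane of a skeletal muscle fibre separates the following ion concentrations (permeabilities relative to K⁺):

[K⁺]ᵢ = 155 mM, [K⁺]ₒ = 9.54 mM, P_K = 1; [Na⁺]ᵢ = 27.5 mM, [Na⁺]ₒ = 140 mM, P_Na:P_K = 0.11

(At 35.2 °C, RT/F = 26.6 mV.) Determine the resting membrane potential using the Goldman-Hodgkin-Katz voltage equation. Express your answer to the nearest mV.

Vm = 26.6 · ln[(Σ P·[cation]ₒ + Σ P·[anion]ᵢ) / (Σ P·[cation]ᵢ + Σ P·[anion]ₒ)]
Numerator = 1×9.54 + 0.11×140 = 24.94
Denominator = 1×155 + 0.11×27.5 = 158
Vm = 26.6 · ln(0.15782) = 26.6 × (-1.8463) = -49.11 mV

-49 mV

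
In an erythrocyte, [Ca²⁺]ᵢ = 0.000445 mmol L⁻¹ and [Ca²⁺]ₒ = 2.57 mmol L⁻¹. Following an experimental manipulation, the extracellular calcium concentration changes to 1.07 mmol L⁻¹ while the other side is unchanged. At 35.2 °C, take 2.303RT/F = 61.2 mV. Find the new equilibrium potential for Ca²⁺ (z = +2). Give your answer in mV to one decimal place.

103.5 mV

After the shift: [Ca²⁺]_out = 1.07, [Ca²⁺]_in = 0.000445 mmol L⁻¹.
E_new = (61.2/2)·log₁₀(1.07/0.000445) = 30.60 · (3.3810) = 103.46 mV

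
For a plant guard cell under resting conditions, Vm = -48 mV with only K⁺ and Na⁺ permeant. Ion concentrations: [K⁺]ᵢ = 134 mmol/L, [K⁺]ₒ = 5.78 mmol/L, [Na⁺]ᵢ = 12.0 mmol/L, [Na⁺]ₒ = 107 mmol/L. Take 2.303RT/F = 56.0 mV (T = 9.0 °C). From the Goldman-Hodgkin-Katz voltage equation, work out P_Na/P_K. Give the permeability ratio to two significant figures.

Let α = P_Na/P_K. GHK: Vm = 56.0·log₁₀[(Kₒ + α·Naₒ)/(Kᵢ + α·Naᵢ)].
10^(Vm/56.0) = 10^(-48.0/56.0) = 0.13895
So 0.13895·(Kᵢ + α·Naᵢ) = Kₒ + α·Naₒ → α = (0.13895·134.0 − 5.78) / (107.0 − 0.13895·12.0)
α = (18.62 − 5.78) / (107.0 − 1.667) = 12.84/105.3 = 0.1219

0.12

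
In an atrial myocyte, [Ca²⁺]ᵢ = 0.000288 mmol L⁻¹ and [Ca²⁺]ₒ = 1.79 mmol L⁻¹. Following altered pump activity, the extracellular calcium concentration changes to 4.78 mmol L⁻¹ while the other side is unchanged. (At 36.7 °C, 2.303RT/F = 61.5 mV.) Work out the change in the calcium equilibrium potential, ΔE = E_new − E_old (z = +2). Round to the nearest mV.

13 mV

E_old = (61.5/2)·log₁₀(1.79/0.000288) = 116.65 mV
E_new = (61.5/2)·log₁₀(4.78/0.000288) = 129.77 mV
ΔE = 129.77 − (116.65) = 13.12 mV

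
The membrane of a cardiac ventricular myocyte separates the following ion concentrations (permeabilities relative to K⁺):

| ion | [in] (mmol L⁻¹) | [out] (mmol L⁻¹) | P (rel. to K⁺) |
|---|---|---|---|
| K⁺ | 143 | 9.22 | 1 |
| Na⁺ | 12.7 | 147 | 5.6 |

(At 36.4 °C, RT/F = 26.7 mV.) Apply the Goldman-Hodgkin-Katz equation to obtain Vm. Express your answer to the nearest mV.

Vm = 26.7 · ln[(Σ P·[cation]ₒ + Σ P·[anion]ᵢ) / (Σ P·[cation]ᵢ + Σ P·[anion]ₒ)]
Numerator = 1×9.22 + 5.6×147 = 832.4
Denominator = 1×143 + 5.6×12.7 = 214.1
Vm = 26.7 · ln(3.8876) = 26.7 × (1.3578) = 36.25 mV

36 mV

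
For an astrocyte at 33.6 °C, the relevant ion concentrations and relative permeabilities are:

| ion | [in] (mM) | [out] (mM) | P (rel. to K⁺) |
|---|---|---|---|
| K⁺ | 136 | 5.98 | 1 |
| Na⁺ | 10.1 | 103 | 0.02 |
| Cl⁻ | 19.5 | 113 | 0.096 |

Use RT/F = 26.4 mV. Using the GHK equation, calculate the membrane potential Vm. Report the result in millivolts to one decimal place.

Vm = 26.4 · ln[(Σ P·[cation]ₒ + Σ P·[anion]ᵢ) / (Σ P·[cation]ᵢ + Σ P·[anion]ₒ)]
Numerator = 1×5.98 + 0.02×103 + 0.096×19.5 = 9.912
Denominator = 1×136 + 0.02×10.1 + 0.096×113 = 147.1
Vm = 26.4 · ln(0.067406) = 26.4 × (-2.6970) = -71.20 mV

-71.2 mV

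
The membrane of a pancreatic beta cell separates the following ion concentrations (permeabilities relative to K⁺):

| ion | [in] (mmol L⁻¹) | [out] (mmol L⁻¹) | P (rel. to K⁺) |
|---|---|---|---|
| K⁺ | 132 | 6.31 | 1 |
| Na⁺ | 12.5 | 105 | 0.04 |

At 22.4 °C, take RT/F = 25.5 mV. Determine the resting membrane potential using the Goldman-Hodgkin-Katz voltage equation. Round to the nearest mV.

-65 mV

Vm = 25.5 · ln[(Σ P·[cation]ₒ + Σ P·[anion]ᵢ) / (Σ P·[cation]ᵢ + Σ P·[anion]ₒ)]
Numerator = 1×6.31 + 0.04×105 = 10.51
Denominator = 1×132 + 0.04×12.5 = 132.5
Vm = 25.5 · ln(0.079321) = 25.5 × (-2.5343) = -64.62 mV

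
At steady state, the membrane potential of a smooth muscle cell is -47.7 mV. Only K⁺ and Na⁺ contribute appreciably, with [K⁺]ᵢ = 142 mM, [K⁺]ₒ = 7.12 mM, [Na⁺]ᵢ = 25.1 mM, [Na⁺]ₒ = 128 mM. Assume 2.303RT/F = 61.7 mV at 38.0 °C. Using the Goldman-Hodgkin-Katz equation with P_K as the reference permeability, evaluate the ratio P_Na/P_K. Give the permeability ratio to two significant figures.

Let α = P_Na/P_K. GHK: Vm = 61.7·log₁₀[(Kₒ + α·Naₒ)/(Kᵢ + α·Naᵢ)].
10^(Vm/61.7) = 10^(-47.7/61.7) = 0.16862
So 0.16862·(Kᵢ + α·Naᵢ) = Kₒ + α·Naₒ → α = (0.16862·142.0 − 7.12) / (128.0 − 0.16862·25.1)
α = (23.94 − 7.12) / (128.0 − 4.232) = 16.82/123.8 = 0.1359

0.14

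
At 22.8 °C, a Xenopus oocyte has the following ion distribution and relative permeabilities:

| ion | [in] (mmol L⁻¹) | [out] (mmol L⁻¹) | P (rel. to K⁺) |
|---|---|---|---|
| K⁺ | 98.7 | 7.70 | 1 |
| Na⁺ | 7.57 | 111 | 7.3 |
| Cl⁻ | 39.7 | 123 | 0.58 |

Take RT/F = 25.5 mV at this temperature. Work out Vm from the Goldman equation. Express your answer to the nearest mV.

34 mV

Vm = 25.5 · ln[(Σ P·[cation]ₒ + Σ P·[anion]ᵢ) / (Σ P·[cation]ᵢ + Σ P·[anion]ₒ)]
Numerator = 1×7.70 + 7.3×111 + 0.58×39.7 = 841
Denominator = 1×98.7 + 7.3×7.57 + 0.58×123 = 225.3
Vm = 25.5 · ln(3.7329) = 25.5 × (1.3172) = 33.59 mV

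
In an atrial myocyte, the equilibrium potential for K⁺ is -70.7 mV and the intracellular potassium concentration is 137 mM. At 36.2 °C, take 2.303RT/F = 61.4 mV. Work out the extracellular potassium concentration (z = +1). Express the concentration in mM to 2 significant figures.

Nernst: E = (61.4/1) · log₁₀([out]/[in]), so log₁₀([out]/[in]) = -70.7 × 1 / 61.4 = -1.1515.
[out]/[in] = 10^(-1.1515) = 0.07056.
[out] = 0.07056 × 137 = 9.666 mM.

9.7 mM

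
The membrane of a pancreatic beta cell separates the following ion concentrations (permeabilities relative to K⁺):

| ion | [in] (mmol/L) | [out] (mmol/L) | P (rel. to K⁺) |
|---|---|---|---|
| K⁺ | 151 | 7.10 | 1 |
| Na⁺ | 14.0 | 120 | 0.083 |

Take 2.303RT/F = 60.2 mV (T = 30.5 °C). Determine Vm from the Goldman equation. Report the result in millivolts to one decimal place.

Vm = 60.2 · log₁₀[(Σ P·[cation]ₒ + Σ P·[anion]ᵢ) / (Σ P·[cation]ᵢ + Σ P·[anion]ₒ)]
Numerator = 1×7.10 + 0.083×120 = 17.06
Denominator = 1×151 + 0.083×14.0 = 152.2
Vm = 60.2 · log₁₀(0.11212) = 60.2 × (-0.9503) = -57.21 mV

-57.2 mV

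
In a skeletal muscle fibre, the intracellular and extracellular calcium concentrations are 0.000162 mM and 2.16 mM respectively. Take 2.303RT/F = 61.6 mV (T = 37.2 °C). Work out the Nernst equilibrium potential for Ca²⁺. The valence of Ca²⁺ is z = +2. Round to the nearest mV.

127 mV

E = (61.6/z) · log₁₀([Ca²⁺]_out/[Ca²⁺]_in) with z = +2.
= (61.6/2) · log₁₀(2.16/0.000162) = 30.80 · log₁₀(1.333e+04)
= 30.80 · (4.1249) = 127.05 mV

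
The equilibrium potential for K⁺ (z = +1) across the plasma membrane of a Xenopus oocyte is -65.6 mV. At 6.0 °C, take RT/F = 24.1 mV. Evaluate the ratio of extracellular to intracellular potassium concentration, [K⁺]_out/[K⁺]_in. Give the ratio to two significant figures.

0.066

ln([out]/[in]) = E·z/(24.1) = -65.6 × 1 / 24.1 = -2.7220
[out]/[in] = e^(-2.7220) = 0.06574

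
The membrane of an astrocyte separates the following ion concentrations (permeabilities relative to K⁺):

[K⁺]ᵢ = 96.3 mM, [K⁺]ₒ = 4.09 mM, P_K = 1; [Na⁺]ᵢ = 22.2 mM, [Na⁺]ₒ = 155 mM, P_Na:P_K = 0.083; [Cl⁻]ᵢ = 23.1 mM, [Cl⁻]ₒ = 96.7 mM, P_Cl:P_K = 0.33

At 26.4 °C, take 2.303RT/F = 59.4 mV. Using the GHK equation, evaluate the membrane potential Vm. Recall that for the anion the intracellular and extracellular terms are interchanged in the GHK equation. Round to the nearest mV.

Vm = 59.4 · log₁₀[(Σ P·[cation]ₒ + Σ P·[anion]ᵢ) / (Σ P·[cation]ᵢ + Σ P·[anion]ₒ)]
Numerator = 1×4.09 + 0.083×155 + 0.33×23.1 = 24.58
Denominator = 1×96.3 + 0.083×22.2 + 0.33×96.7 = 130.1
Vm = 59.4 · log₁₀(0.18898) = 59.4 × (-0.7236) = -42.98 mV

-43 mV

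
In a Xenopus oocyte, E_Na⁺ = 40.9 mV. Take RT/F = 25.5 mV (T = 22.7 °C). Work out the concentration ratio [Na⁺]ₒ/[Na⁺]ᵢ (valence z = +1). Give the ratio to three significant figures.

4.97

ln([out]/[in]) = E·z/(25.5) = 40.9 × 1 / 25.5 = 1.6039
[out]/[in] = e^(1.6039) = 4.972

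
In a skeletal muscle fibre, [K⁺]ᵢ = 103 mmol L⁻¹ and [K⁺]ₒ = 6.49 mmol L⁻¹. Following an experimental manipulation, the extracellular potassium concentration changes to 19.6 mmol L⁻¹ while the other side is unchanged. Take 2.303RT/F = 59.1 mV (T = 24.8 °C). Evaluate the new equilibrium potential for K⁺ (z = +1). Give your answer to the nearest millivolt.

After the shift: [K⁺]_out = 19.6, [K⁺]_in = 103 mmol L⁻¹.
E_new = (59.1/1)·log₁₀(19.6/103) = 59.10 · (-0.7206) = -42.59 mV

-43 mV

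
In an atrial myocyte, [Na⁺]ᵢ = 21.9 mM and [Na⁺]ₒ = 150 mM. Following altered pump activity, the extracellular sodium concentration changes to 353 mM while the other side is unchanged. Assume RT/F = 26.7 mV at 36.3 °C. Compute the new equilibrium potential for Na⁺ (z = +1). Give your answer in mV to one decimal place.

After the shift: [Na⁺]_out = 353, [Na⁺]_in = 21.9 mM.
E_new = (26.7/1)·ln(353/21.9) = 26.70 · (2.7800) = 74.23 mV

74.2 mV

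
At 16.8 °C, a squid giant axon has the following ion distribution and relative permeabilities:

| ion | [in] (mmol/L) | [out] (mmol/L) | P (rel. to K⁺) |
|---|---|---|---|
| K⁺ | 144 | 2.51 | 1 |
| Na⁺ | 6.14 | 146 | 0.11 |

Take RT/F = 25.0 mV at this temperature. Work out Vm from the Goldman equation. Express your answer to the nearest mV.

Vm = 25.0 · ln[(Σ P·[cation]ₒ + Σ P·[anion]ᵢ) / (Σ P·[cation]ᵢ + Σ P·[anion]ₒ)]
Numerator = 1×2.51 + 0.11×146 = 18.57
Denominator = 1×144 + 0.11×6.14 = 144.7
Vm = 25.0 · ln(0.12836) = 25.0 × (-2.0529) = -51.32 mV

-51 mV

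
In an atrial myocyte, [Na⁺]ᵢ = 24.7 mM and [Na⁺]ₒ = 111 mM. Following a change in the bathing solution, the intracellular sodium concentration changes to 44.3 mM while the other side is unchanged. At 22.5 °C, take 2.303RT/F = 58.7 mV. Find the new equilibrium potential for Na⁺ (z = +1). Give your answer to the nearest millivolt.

After the shift: [Na⁺]_out = 111, [Na⁺]_in = 44.3 mM.
E_new = (58.7/1)·log₁₀(111/44.3) = 58.70 · (0.3989) = 23.42 mV

23 mV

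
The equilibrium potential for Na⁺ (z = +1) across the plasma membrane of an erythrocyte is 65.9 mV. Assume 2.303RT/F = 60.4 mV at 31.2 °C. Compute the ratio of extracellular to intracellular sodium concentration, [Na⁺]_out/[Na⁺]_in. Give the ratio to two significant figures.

12

log₁₀([out]/[in]) = E·z/(60.4) = 65.9 × 1 / 60.4 = 1.0911
[out]/[in] = 10^(1.0911) = 12.33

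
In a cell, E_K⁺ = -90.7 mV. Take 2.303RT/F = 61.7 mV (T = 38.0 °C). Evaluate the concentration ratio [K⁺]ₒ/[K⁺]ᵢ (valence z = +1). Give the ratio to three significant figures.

log₁₀([out]/[in]) = E·z/(61.7) = -90.7 × 1 / 61.7 = -1.4700
[out]/[in] = 10^(-1.4700) = 0.03388

0.0339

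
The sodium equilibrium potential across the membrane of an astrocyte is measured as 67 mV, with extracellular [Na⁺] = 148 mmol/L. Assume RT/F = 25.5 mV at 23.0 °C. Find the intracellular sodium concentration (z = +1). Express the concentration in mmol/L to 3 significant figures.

10.7 mmol/L

Nernst: E = (25.5/1) · ln([out]/[in]), so ln([out]/[in]) = 67.0 × 1 / 25.5 = 2.6275.
[out]/[in] = e^(2.6275) = 13.84.
[in] = 148 / 13.84 = 10.69 mmol/L.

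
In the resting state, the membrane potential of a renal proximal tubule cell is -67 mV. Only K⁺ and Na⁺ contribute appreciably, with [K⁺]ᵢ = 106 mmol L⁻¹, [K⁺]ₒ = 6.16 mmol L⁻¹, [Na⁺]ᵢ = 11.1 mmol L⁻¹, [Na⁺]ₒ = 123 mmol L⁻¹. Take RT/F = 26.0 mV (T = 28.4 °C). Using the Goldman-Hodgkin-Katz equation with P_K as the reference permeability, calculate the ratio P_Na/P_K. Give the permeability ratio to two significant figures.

0.016

Let α = P_Na/P_K. GHK: Vm = 26.0·ln[(Kₒ + α·Naₒ)/(Kᵢ + α·Naᵢ)].
e^(Vm/26.0) = e^(-67.0/26.0) = 0.076008
So 0.076008·(Kᵢ + α·Naᵢ) = Kₒ + α·Naₒ → α = (0.076008·106.0 − 6.16) / (123.0 − 0.076008·11.1)
α = (8.057 − 6.16) / (123.0 − 0.8437) = 1.897/122.2 = 0.01553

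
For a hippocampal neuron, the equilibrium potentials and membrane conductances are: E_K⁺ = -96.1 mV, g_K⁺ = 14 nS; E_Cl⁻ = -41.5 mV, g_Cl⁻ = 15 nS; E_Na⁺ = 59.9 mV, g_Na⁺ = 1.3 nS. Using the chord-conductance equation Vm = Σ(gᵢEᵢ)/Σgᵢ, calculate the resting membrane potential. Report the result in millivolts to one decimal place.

-62.4 mV

Σ gᵢEᵢ = 14·(-96.1) + 15·(-41.5) + 1.3·(59.9) = -1890.03
Σ gᵢ = 14 + 15 + 1.3 = 30.3
Vm = -1890.03 / 30.3 = -62.38 mV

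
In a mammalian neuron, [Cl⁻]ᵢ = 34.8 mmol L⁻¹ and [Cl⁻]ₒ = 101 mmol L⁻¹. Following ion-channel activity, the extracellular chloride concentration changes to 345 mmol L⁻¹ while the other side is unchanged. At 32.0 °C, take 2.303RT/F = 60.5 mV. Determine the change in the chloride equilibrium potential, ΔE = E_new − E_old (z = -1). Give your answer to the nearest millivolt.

E_old = (60.5/-1)·log₁₀(101/34.8) = -28.00 mV
E_new = (60.5/-1)·log₁₀(345/34.8) = -60.27 mV
ΔE = -60.27 − (-28.00) = -32.28 mV

-32 mV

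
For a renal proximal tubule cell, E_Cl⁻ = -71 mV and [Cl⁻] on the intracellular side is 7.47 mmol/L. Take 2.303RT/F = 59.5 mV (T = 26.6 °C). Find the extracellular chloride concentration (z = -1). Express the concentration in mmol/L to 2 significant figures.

120 mmol/L

Nernst: E = (59.5/-1) · log₁₀([out]/[in]), so log₁₀([out]/[in]) = -71.0 × -1 / 59.5 = 1.1933.
[out]/[in] = 10^(1.1933) = 15.61.
[out] = 15.61 × 7.47 = 116.6 mmol/L.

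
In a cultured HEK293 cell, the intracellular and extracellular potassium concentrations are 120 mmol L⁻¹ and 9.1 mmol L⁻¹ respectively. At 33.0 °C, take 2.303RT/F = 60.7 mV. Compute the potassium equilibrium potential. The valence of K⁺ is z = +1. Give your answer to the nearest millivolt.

E = (60.7/z) · log₁₀([K⁺]_out/[K⁺]_in) with z = +1.
= (60.7/1) · log₁₀(9.1/120) = 60.70 · log₁₀(0.07583)
= 60.70 · (-1.1201) = -67.99 mV

-68 mV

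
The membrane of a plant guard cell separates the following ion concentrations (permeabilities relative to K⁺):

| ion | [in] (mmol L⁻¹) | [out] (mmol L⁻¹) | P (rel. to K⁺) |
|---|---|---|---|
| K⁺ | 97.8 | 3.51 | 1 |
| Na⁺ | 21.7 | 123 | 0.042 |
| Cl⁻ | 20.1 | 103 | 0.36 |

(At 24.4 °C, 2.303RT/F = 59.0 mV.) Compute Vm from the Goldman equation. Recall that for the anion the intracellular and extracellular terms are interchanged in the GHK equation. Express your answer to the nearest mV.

-55 mV

Vm = 59.0 · log₁₀[(Σ P·[cation]ₒ + Σ P·[anion]ᵢ) / (Σ P·[cation]ᵢ + Σ P·[anion]ₒ)]
Numerator = 1×3.51 + 0.042×123 + 0.36×20.1 = 15.91
Denominator = 1×97.8 + 0.042×21.7 + 0.36×103 = 135.8
Vm = 59.0 · log₁₀(0.11718) = 59.0 × (-0.9311) = -54.94 mV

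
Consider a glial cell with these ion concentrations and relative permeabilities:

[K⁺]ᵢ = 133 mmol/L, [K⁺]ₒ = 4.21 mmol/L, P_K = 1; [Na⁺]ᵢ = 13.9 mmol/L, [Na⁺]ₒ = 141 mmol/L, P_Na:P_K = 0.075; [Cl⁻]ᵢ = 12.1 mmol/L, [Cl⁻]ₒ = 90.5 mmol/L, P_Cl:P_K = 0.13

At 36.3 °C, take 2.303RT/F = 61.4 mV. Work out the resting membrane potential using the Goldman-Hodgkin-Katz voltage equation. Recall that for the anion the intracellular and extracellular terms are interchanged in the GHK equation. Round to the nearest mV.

-58 mV

Vm = 61.4 · log₁₀[(Σ P·[cation]ₒ + Σ P·[anion]ᵢ) / (Σ P·[cation]ᵢ + Σ P·[anion]ₒ)]
Numerator = 1×4.21 + 0.075×141 + 0.13×12.1 = 16.36
Denominator = 1×133 + 0.075×13.9 + 0.13×90.5 = 145.8
Vm = 61.4 · log₁₀(0.11219) = 61.4 × (-0.9500) = -58.33 mV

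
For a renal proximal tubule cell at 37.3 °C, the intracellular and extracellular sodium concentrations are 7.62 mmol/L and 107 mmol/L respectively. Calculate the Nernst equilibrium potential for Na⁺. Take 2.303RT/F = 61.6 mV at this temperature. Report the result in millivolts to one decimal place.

70.7 mV

E = (61.6/z) · log₁₀([Na⁺]_out/[Na⁺]_in) with z = +1.
= (61.6/1) · log₁₀(107/7.62) = 61.60 · log₁₀(14.04)
= 61.60 · (1.1474) = 70.68 mV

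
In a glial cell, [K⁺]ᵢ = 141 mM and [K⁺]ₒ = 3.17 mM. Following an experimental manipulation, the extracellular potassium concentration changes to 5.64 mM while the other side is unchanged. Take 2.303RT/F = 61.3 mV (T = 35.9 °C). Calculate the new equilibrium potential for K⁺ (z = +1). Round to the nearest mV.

After the shift: [K⁺]_out = 5.64, [K⁺]_in = 141 mM.
E_new = (61.3/1)·log₁₀(5.64/141) = 61.30 · (-1.3979) = -85.69 mV

-86 mV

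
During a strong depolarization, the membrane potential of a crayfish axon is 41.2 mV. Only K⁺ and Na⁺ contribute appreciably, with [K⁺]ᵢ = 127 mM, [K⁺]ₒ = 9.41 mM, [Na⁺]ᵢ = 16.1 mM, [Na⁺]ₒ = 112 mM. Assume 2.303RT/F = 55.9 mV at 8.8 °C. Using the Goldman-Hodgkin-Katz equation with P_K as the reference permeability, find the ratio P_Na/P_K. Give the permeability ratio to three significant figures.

28.3

Let α = P_Na/P_K. GHK: Vm = 55.9·log₁₀[(Kₒ + α·Naₒ)/(Kᵢ + α·Naᵢ)].
10^(Vm/55.9) = 10^(41.2/55.9) = 5.458
So 5.458·(Kᵢ + α·Naᵢ) = Kₒ + α·Naₒ → α = (5.458·127.0 − 9.41) / (112.0 − 5.458·16.1)
α = (693.2 − 9.41) / (112.0 − 87.87) = 683.8/24.13 = 28.34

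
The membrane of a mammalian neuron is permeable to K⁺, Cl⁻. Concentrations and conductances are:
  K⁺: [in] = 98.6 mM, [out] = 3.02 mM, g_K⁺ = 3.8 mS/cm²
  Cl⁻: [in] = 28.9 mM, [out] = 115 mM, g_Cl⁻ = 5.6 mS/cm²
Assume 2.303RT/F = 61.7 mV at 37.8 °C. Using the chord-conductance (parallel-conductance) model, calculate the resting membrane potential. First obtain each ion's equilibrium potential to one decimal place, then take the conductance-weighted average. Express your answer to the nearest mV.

-60 mV

E_K⁺ = (61.7/1)·log₁₀(3.02/98.6) = -93.4 mV
E_Cl⁻ = (61.7/-1)·log₁₀(115/28.9) = -37.0 mV
Vm = (Σ gᵢEᵢ)/(Σ gᵢ) = (3.8·-93.4 + 5.6·-37.0) / (3.8 + 5.6)
= -562.12 / 9.4 = -59.80 mV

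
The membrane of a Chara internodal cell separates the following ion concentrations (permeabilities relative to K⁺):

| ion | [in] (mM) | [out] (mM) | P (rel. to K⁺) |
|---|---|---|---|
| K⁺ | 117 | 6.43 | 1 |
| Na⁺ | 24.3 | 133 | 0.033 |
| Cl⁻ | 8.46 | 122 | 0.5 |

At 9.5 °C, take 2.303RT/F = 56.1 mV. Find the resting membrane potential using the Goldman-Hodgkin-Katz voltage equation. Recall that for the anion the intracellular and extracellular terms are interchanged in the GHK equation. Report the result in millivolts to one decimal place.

Vm = 56.1 · log₁₀[(Σ P·[cation]ₒ + Σ P·[anion]ᵢ) / (Σ P·[cation]ᵢ + Σ P·[anion]ₒ)]
Numerator = 1×6.43 + 0.033×133 + 0.5×8.46 = 15.05
Denominator = 1×117 + 0.033×24.3 + 0.5×122 = 178.8
Vm = 56.1 · log₁₀(0.084166) = 56.1 × (-1.0749) = -60.30 mV

-60.3 mV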